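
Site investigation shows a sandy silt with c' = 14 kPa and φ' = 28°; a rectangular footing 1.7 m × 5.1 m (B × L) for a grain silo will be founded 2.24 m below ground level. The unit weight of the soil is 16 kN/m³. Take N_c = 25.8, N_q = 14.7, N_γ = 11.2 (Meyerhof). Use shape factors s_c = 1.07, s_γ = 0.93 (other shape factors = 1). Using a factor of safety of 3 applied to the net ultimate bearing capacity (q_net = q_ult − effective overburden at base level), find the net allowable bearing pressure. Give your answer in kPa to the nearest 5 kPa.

q = γ·D_f = 16 × 2.24 = 35.84 kPa.
c·N_c·s_c = 14 × 25.8 × 1.07 = 386.48 kPa
q·N_q = 35.84 × 14.7 = 526.85 kPa
0.5·γ·B·N_γ·s_γ = 0.5 × 16 × 1.7 × 11.2 × 0.93 = 141.66 kPa
q_ult = 386.48 + 526.85 + 141.66 = 1055 kPa.
Net ultimate: q_net = 1055 − 35.84 = 1019.1 kPa.
q_all(net) = 1019.1 / 3 = 339.72 kPa.

q_all(net) ≈ 340 kPa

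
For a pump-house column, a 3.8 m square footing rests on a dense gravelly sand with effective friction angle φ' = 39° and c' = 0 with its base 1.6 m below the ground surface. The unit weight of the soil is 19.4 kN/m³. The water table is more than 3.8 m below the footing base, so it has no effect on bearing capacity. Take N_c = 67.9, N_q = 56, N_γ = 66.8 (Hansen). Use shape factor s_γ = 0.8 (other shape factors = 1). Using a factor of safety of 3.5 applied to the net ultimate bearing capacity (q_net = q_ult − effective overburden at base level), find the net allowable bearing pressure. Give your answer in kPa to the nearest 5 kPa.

q_all(net) ≈ 1050 kPa

Effective surcharge at the founding depth q = γ·D_f = 19.4 × 1.6 = 31.04 kPa.
q_ult = q·N_q + 0.5·γ·B·N_γ·s_γ
     = 31.04 × 56 + 0.5 × 19.4 × 3.8 × 66.8 × 0.8
     = 1738.2 + 1969.8 = 3708 kPa.
Net ultimate: q_net = 3708 − 31.04 = 3677 kPa.
q_all(net) = 3677 / 3.5 = 1050.6 kPa.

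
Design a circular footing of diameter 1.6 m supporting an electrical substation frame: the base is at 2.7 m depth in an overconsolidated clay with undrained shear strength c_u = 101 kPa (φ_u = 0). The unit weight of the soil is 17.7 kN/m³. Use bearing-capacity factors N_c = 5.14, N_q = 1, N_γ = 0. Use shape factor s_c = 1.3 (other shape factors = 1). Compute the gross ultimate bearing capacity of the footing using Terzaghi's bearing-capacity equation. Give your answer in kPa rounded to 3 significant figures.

q_ult ≈ 723 kPa

Effective surcharge at the founding depth q = γ·D_f = 17.7 × 2.7 = 47.79 kPa.
q_ult = c·N_c·s_c + q·N_q
     = 101 × 5.14 × 1.3 + 47.79 × 1
     = 674.88 + 47.79 = 722.67 kPa.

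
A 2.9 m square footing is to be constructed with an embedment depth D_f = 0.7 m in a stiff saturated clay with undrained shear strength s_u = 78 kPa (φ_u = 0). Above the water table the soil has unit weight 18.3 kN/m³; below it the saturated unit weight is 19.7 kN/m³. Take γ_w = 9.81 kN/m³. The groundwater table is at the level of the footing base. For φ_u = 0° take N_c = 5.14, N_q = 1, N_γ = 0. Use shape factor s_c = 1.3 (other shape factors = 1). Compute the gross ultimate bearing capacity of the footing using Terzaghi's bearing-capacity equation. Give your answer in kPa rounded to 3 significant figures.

q = γ·D_f = 18.3 × 0.7 = 12.81 kPa.
c·N_c·s_c = 78 × 5.14 × 1.3 = 521.2 kPa
q·N_q = 12.81 × 1 = 12.81 kPa
q_ult = 521.2 + 12.81 = 534.01 kPa.

q_ult ≈ 534 kPa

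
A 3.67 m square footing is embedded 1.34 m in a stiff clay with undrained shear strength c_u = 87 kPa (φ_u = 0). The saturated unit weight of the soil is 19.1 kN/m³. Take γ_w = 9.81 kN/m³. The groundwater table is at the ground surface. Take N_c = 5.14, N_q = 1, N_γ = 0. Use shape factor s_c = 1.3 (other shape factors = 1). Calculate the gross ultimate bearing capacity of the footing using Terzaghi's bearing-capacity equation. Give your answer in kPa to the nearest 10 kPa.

q_ult ≈ 590 kPa

With the water table at the surface the whole profile is submerged: γ' = 19.1 − 9.81 = 9.29 kN/m³, so q = γ'·D_f = 12.449 kPa.
q_ult = c·N_c·s_c + q·N_q
     = 87 × 5.14 × 1.3 + 12.449 × 1
     = 581.33 + 12.449 = 593.78 kPa.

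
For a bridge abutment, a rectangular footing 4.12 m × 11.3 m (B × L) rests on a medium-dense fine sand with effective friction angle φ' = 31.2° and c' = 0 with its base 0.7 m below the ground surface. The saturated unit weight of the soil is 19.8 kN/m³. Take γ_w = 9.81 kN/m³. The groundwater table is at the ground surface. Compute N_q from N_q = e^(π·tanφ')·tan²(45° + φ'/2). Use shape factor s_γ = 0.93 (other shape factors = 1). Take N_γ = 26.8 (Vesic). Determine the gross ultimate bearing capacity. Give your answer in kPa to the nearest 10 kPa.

tan31.2° = 0.6056, so N_q = e^(π×0.6056)·tan²(60.6°) = 6.703 × 3.15 = 21.11.
With the water table at the surface the whole profile is submerged: γ' = 19.8 − 9.81 = 9.99 kN/m³, so q = γ'·D_f = 6.993 kPa; the same γ' applies in the ½γBN_γ term.
q_ult = q·N_q + 0.5·γ·B·N_γ·s_γ
     = 6.993 × 21.113 + 0.5 × 9.99 × 4.12 × 26.8 × 0.93
     = 147.64 + 512.92 = 660.57 kPa.

q_ult ≈ 660 kPa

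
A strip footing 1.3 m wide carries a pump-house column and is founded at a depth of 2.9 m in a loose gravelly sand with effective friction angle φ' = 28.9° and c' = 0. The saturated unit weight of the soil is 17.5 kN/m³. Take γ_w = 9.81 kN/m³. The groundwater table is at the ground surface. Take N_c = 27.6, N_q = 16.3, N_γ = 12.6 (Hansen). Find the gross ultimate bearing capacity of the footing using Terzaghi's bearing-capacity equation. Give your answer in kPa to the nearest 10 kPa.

With the water table at the surface the whole profile is submerged: γ' = 17.5 − 9.81 = 7.69 kN/m³, so q = γ'·D_f = 22.301 kPa; the same γ' applies in the ½γBN_γ term.
q_ult = q·N_q + 0.5·γ·B·N_γ
     = 22.301 × 16.3 + 0.5 × 7.69 × 1.3 × 12.6
     = 363.51 + 62.981 = 426.49 kPa.

q_ult ≈ 430 kPa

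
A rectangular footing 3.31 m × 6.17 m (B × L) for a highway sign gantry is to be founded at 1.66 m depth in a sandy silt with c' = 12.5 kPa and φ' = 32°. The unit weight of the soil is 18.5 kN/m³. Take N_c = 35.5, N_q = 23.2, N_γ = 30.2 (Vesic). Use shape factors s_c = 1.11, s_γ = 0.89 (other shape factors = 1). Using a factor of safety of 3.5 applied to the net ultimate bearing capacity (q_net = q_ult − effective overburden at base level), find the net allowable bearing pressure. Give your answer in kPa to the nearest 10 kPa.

q_all(net) ≈ 570 kPa

Effective surcharge at the founding depth q = γ·D_f = 18.5 × 1.66 = 30.71 kPa.
q_ult = c·N_c·s_c + q·N_q + 0.5·γ·B·N_γ·s_γ
     = 12.5 × 35.5 × 1.11 + 30.71 × 23.2 + 0.5 × 18.5 × 3.31 × 30.2 × 0.89
     = 492.56 + 712.47 + 822.94 = 2028 kPa.
Net ultimate: q_net = 2028 − 30.71 = 1997.3 kPa.
q_all(net) = 1997.3 / 3.5 = 570.65 kPa.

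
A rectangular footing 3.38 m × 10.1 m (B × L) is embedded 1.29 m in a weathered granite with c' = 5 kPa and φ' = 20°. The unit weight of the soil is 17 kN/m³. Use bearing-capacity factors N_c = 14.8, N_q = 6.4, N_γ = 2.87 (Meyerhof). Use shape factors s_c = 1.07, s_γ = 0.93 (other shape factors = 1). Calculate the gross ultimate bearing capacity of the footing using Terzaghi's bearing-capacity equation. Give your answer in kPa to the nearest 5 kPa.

q = γ·D_f = 17 × 1.29 = 21.93 kPa.
c·N_c·s_c = 5 × 14.8 × 1.07 = 79.18 kPa
q·N_q = 21.93 × 6.4 = 140.35 kPa
0.5·γ·B·N_γ·s_γ = 0.5 × 17 × 3.38 × 2.87 × 0.93 = 76.683 kPa
q_ult = 79.18 + 140.35 + 76.683 = 296.22 kPa.

q_ult ≈ 295 kPa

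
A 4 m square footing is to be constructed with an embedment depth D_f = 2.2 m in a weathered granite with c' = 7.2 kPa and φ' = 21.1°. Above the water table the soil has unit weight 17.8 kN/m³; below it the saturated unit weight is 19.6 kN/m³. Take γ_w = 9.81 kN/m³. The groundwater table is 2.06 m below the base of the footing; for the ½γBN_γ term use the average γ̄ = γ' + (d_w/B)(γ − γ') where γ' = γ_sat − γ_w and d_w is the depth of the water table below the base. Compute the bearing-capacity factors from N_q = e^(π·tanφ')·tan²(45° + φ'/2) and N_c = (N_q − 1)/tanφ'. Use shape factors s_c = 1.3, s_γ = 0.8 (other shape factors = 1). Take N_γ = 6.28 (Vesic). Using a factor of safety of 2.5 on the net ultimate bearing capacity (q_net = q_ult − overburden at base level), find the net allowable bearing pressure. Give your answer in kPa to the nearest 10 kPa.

N_q = e^(π·tan21.1°)·tan²(55.55°) = 7.14; N_c = (N_q − 1)/tanφ' = 15.92.
Overburden at base level: q = 17.8 × 2.2 = 39.16 kPa.
The water table is 2.06 m below the base (< B = 4 m), so the ½γBN_γ term uses γ̄ = γ' + (d_w/B)(γ − γ') = 9.79 + (2.06/4)(17.8 − 9.79) = 13.915 kN/m³.
Cohesion term c·N_c·s_c = 7.2 × 15.918 × 1.3 = 148.99 kPa; surcharge term q·N_q = 39.16 × 7.1421 = 279.68 kPa; self-weight term 0.5·γ·B·N_γ·s_γ = 0.5 × 13.915 × 4 × 6.28 × 0.8 = 139.82 kPa.
q_ult = 148.99 + 279.68 + 139.82 = 568.49 kPa.
q_net = 568.49 − 39.16 = 529.33 kPa.
q_all(net) = 529.33 / 2.5 = 211.73 kPa.

q_all(net) ≈ 210 kPa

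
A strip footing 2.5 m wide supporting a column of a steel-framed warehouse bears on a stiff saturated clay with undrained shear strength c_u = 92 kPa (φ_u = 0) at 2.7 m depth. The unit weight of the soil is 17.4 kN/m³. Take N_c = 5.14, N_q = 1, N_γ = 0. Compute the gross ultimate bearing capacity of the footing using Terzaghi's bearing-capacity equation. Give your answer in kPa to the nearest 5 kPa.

q_ult ≈ 520 kPa

q = γ·D_f = 17.4 × 2.7 = 46.98 kPa.
c·N_c = 92 × 5.14 = 472.88 kPa
q·N_q = 46.98 × 1 = 46.98 kPa
q_ult = 472.88 + 46.98 = 519.86 kPa.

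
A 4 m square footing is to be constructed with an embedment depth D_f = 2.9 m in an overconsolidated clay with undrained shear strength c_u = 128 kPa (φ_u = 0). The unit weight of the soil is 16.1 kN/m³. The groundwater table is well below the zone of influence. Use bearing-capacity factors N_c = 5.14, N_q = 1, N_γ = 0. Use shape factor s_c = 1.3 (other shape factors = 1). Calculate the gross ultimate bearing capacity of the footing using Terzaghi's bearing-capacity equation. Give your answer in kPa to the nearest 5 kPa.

q_ult ≈ 900 kPa

Effective surcharge at the founding depth q = γ·D_f = 16.1 × 2.9 = 46.69 kPa.
q_ult = c·N_c·s_c + q·N_q
     = 128 × 5.14 × 1.3 + 46.69 × 1
     = 855.3 + 46.69 = 901.99 kPa.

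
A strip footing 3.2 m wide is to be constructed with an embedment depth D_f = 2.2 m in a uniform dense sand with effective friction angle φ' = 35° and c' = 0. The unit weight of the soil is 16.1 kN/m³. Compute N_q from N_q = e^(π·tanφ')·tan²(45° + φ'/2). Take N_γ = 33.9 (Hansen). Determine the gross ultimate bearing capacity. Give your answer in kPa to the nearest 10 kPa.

tan35° = 0.7002, so N_q = e^(π×0.7002)·tan²(62.5°) = 9.023 × 3.69 = 33.3.
q = γ·D_f = 16.1 × 2.2 = 35.42 kPa.
q·N_q = 35.42 × 33.296 = 1179.3 kPa
0.5·γ·B·N_γ = 0.5 × 16.1 × 3.2 × 33.9 = 873.26 kPa
q_ult = 1179.3 + 873.26 = 2052.6 kPa.

q_ult ≈ 2050 kPa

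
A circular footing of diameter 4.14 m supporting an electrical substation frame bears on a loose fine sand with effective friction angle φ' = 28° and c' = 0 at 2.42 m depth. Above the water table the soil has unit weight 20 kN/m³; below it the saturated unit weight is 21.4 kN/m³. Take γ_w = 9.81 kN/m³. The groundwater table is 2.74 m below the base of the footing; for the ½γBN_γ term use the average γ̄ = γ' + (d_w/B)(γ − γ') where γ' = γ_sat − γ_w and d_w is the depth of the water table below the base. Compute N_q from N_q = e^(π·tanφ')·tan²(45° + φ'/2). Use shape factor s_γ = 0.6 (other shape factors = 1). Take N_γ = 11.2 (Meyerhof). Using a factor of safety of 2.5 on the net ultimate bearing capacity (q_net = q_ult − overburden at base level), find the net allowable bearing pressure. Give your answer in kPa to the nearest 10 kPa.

N_q = e^(π·tan28°)·tan²(59°) = 14.72.
Overburden at base level: q = 20 × 2.42 = 48.4 kPa.
The water table is 2.74 m below the base (< B = 4.14 m), so the ½γBN_γ term uses γ̄ = γ' + (d_w/B)(γ − γ') = 11.59 + (2.74/4.14)(20 − 11.59) = 17.156 kN/m³.
Surcharge term q·N_q = 48.4 × 14.72 = 712.44 kPa; self-weight term 0.5·γ·B·N_γ·s_γ = 0.5 × 17.156 × 4.14 × 11.2 × 0.6 = 238.65 kPa.
q_ult = 712.44 + 238.65 = 951.09 kPa.
q_net = 951.09 − 48.4 = 902.69 kPa.
q_all(net) = 902.69 / 2.5 = 361.08 kPa.

q_all(net) ≈ 360 kPa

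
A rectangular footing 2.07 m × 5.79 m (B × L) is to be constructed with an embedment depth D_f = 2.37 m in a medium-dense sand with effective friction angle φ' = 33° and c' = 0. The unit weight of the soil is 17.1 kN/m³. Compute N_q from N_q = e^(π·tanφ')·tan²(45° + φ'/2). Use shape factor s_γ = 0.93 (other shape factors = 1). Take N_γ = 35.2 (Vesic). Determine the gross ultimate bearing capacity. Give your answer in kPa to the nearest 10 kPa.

tan33° = 0.6494, so N_q = e^(π×0.6494)·tan²(61.5°) = 7.692 × 3.392 = 26.09.
q = γ·D_f = 17.1 × 2.37 = 40.527 kPa.
q·N_q = 40.527 × 26.092 = 1057.4 kPa
0.5·γ·B·N_γ·s_γ = 0.5 × 17.1 × 2.07 × 35.2 × 0.93 = 579.38 kPa
q_ult = 1057.4 + 579.38 = 1636.8 kPa.

q_ult ≈ 1640 kPa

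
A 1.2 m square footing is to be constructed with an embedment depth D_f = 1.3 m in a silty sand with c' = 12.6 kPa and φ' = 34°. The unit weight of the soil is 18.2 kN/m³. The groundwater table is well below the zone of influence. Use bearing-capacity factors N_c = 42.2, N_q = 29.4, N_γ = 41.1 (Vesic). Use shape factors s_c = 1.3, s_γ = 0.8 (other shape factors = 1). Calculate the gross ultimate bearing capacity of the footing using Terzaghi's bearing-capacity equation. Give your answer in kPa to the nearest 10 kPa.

q_ult ≈ 1750 kPa

Overburden at base level: q = 18.2 × 1.3 = 23.66 kPa.
Cohesion term c·N_c·s_c = 12.6 × 42.2 × 1.3 = 691.24 kPa; surcharge term q·N_q = 23.66 × 29.4 = 695.6 kPa; self-weight term 0.5·γ·B·N_γ·s_γ = 0.5 × 18.2 × 1.2 × 41.1 × 0.8 = 359.05 kPa.
q_ult = 691.24 + 695.6 + 359.05 = 1745.9 kPa.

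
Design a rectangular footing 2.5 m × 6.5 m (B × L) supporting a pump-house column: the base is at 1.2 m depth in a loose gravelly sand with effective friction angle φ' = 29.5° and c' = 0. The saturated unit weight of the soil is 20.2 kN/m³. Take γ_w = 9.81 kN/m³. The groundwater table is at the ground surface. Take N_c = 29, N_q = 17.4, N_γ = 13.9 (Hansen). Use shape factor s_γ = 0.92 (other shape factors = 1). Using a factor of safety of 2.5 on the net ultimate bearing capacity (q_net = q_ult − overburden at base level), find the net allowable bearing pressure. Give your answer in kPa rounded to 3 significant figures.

q_all(net) ≈ 148 kPa

γ' = 20.2 − 9.81 = 10.39 kN/m³ (submerged throughout). q = 10.39 × 1.2 = 12.468 kPa; the same γ' applies in the ½γBN_γ term.
q·N_q = 12.468 × 17.4 = 216.94 kPa
0.5·γ·B·N_γ·s_γ = 0.5 × 10.39 × 2.5 × 13.9 × 0.92 = 166.08 kPa
q_ult = 216.94 + 166.08 = 383.03 kPa.
q_net = 383.03 − 12.468 = 370.56 kPa.
q_all(net) = 370.56 / 2.5 = 148.22 kPa.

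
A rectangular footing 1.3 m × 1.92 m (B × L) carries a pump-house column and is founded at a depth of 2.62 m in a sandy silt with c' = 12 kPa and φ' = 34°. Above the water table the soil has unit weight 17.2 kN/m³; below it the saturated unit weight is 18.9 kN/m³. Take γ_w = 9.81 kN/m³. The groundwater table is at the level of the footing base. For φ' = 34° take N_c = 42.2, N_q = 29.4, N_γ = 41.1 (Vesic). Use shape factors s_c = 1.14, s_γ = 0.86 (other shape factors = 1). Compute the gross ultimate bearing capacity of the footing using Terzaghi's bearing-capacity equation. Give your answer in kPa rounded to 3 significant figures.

q_ult ≈ 2110 kPa

Effective surcharge at the founding depth q = γ·D_f = 17.2 × 2.62 = 45.064 kPa.
The water table coincides with the base, so in the self-weight term γ → γ' = 9.09 kN/m³.
q_ult = c·N_c·s_c + q·N_q + 0.5·γ·B·N_γ·s_γ
     = 12 × 42.2 × 1.14 + 45.064 × 29.4 + 0.5 × 9.09 × 1.3 × 41.1 × 0.86
     = 577.3 + 1324.9 + 208.84 = 2111 kPa.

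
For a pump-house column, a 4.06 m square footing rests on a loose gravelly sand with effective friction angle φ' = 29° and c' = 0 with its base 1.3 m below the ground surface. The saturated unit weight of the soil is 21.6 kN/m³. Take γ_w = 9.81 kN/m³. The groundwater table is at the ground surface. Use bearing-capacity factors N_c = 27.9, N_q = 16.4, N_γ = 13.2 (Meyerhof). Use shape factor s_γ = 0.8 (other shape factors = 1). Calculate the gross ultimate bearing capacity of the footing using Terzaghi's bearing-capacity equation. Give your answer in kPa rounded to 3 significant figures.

Water table at ground surface, so effective unit weight γ' = 21.6 − 9.81 = 11.79 kN/m³ is used throughout; overburden q = 11.79 × 1.3 = 15.327 kPa; the same γ' applies in the ½γBN_γ term.
Surcharge term q·N_q = 15.327 × 16.4 = 251.36 kPa; self-weight term 0.5·γ·B·N_γ·s_γ = 0.5 × 11.79 × 4.06 × 13.2 × 0.8 = 252.74 kPa.
q_ult = 251.36 + 252.74 = 504.1 kPa.

q_ult ≈ 504 kPa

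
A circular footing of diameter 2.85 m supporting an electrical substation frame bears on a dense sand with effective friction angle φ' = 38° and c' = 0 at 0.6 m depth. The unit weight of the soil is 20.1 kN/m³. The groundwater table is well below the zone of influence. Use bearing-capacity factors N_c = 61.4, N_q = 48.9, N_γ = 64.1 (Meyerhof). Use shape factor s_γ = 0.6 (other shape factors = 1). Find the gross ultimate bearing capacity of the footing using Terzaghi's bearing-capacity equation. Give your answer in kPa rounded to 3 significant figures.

q = γ·D_f = 20.1 × 0.6 = 12.06 kPa.
q·N_q = 12.06 × 48.9 = 589.73 kPa
0.5·γ·B·N_γ·s_γ = 0.5 × 20.1 × 2.85 × 64.1 × 0.6 = 1101.6 kPa
q_ult = 589.73 + 1101.6 = 1691.3 kPa.

q_ult ≈ 1690 kPa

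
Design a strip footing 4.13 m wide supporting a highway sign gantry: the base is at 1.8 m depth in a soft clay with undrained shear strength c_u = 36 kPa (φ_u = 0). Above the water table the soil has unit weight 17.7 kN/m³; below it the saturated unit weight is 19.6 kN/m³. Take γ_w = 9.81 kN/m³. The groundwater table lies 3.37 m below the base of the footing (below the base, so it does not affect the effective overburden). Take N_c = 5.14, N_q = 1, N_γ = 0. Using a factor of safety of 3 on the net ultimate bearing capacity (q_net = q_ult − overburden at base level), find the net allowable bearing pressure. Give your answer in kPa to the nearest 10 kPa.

q_all(net) ≈ 60 kPa

q = γ·D_f = 17.7 × 1.8 = 31.86 kPa.
c·N_c = 36 × 5.14 = 185.04 kPa
q·N_q = 31.86 × 1 = 31.86 kPa
q_ult = 185.04 + 31.86 = 216.9 kPa.
q_net = 216.9 − 31.86 = 185.04 kPa.
q_all(net) = 185.04 / 3 = 61.68 kPa.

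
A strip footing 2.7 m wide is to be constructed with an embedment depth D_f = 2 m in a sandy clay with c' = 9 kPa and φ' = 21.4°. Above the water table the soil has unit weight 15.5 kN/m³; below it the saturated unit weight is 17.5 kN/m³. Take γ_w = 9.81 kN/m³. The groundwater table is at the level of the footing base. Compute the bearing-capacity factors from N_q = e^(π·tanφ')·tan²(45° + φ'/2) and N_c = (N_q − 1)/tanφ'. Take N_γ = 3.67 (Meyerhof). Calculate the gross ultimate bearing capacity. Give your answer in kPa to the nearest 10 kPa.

q_ult ≈ 410 kPa

tan21.4° = 0.3919, so N_q = e^(π×0.3919)·tan²(55.7°) = 3.425 × 2.149 = 7.36.
N_c = (7.36 − 1)/tan21.4° = 16.23.
Effective surcharge at the founding depth q = γ·D_f = 15.5 × 2 = 31 kPa.
The water table coincides with the base, so in the self-weight term γ → γ' = 7.69 kN/m³.
q_ult = c·N_c + q·N_q + 0.5·γ·B·N_γ
     = 9 × 16.231 + 31 × 7.3609 + 0.5 × 7.69 × 2.7 × 3.67
     = 146.08 + 228.19 + 38.1 = 412.37 kPa.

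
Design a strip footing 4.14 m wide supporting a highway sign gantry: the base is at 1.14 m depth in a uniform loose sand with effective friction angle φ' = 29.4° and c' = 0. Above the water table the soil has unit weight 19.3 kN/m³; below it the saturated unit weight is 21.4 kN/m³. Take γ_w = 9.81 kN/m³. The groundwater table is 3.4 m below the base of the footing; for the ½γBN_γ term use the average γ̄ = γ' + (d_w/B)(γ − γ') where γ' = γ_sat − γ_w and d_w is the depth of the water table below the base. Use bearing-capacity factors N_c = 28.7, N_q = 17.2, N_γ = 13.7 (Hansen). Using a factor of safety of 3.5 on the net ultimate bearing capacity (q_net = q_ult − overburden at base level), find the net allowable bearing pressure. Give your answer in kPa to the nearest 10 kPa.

q_all(net) ≈ 250 kPa

Effective surcharge at the founding depth q = γ·D_f = 19.3 × 1.14 = 22.002 kPa.
With d_w = 3.4 m < B, γ̄ = 11.59 + (3.4/4.14) × (19.3 − 11.59) = 17.922 kN/m³.
q_ult = q·N_q + 0.5·γ·B·N_γ
     = 22.002 × 17.2 + 0.5 × 17.922 × 4.14 × 13.7
     = 378.43 + 508.25 = 886.68 kPa.
q_net = 886.68 − 22.002 = 864.68 kPa.
q_all(net) = 864.68 / 3.5 = 247.05 kPa.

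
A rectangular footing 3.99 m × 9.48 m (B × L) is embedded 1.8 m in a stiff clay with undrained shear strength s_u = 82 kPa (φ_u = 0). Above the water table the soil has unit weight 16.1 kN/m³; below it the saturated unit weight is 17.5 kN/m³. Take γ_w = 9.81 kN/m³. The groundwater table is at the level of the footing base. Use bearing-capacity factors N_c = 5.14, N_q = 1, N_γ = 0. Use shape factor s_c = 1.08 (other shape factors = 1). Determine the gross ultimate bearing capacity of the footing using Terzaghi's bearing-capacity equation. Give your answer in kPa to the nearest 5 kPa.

q_ult ≈ 485 kPa

Effective surcharge at the founding depth q = γ·D_f = 16.1 × 1.8 = 28.98 kPa.
q_ult = c·N_c·s_c + q·N_q
     = 82 × 5.14 × 1.08 + 28.98 × 1
     = 455.2 + 28.98 = 484.18 kPa.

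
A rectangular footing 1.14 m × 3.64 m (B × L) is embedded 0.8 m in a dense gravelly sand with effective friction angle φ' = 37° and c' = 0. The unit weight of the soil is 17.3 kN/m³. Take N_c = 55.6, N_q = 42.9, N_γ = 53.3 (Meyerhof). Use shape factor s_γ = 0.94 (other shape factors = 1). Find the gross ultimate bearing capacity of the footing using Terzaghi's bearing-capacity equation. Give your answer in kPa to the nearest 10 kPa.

q_ult ≈ 1090 kPa

Overburden at base level: q = 17.3 × 0.8 = 13.84 kPa.
Surcharge term q·N_q = 13.84 × 42.9 = 593.74 kPa; self-weight term 0.5·γ·B·N_γ·s_γ = 0.5 × 17.3 × 1.14 × 53.3 × 0.94 = 494.06 kPa.
q_ult = 593.74 + 494.06 = 1087.8 kPa.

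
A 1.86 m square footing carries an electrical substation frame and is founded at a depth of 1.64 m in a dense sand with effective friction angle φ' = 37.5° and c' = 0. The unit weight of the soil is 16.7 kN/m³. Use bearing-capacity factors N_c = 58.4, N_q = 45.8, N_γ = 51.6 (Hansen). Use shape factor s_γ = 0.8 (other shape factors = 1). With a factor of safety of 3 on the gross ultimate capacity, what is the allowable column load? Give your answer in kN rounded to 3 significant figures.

P_all ≈ 2190 kN

Effective surcharge at the founding depth q = γ·D_f = 16.7 × 1.64 = 27.388 kPa.
q_ult = q·N_q + 0.5·γ·B·N_γ·s_γ
     = 27.388 × 45.8 + 0.5 × 16.7 × 1.86 × 51.6 × 0.8
     = 1254.4 + 641.12 = 1895.5 kPa.
Gross allowable pressure q_all = 1895.5 / 3 = 631.83 kPa.
Footing area = 3.4596 m², so allowable column load = 631.83 × 3.4596 = 2185.9 kN.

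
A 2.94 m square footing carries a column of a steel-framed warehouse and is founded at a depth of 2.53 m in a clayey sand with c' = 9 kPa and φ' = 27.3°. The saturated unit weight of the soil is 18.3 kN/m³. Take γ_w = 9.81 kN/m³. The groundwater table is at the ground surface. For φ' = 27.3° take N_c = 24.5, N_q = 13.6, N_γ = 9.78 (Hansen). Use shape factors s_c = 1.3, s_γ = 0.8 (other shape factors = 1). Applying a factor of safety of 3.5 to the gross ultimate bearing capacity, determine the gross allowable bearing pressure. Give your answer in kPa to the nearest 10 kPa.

q_all ≈ 190 kPa

γ' = 18.3 − 9.81 = 8.49 kN/m³ (submerged throughout). q = 8.49 × 2.53 = 21.48 kPa; the same γ' applies in the ½γBN_γ term.
c·N_c·s_c = 9 × 24.5 × 1.3 = 286.65 kPa
q·N_q = 21.48 × 13.6 = 292.12 kPa
0.5·γ·B·N_γ·s_γ = 0.5 × 8.49 × 2.94 × 9.78 × 0.8 = 97.646 kPa
q_ult = 286.65 + 292.12 + 97.646 = 676.42 kPa.
q_all = q_ult / FS = 676.42 / 3.5 = 193.26 kPa.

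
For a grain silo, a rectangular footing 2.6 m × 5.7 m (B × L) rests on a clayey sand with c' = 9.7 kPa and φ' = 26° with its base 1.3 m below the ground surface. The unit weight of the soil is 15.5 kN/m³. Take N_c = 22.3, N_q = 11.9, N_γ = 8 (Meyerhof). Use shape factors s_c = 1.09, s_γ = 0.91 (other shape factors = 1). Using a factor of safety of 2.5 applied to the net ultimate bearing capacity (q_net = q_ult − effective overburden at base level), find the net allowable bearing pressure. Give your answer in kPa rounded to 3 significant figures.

Effective surcharge at the founding depth q = γ·D_f = 15.5 × 1.3 = 20.15 kPa.
q_ult = c·N_c·s_c + q·N_q + 0.5·γ·B·N_γ·s_γ
     = 9.7 × 22.3 × 1.09 + 20.15 × 11.9 + 0.5 × 15.5 × 2.6 × 8 × 0.91
     = 235.78 + 239.79 + 146.69 = 622.25 kPa.
Net ultimate: q_net = 622.25 − 20.15 = 602.1 kPa.
q_all(net) = 602.1 / 2.5 = 240.84 kPa.

q_all(net) ≈ 241 kPa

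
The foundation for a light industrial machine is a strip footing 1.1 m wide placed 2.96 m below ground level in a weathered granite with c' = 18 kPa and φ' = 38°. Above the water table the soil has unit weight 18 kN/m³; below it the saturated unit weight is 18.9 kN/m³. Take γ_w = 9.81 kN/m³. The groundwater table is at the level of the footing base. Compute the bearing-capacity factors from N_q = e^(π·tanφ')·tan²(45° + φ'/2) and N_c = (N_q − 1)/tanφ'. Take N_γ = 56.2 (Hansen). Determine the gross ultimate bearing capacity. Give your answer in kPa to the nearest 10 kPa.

q_ult ≈ 3990 kPa

tan38° = 0.7813, so N_q = e^(π×0.7813)·tan²(64°) = 11.64 × 4.204 = 48.93.
N_c = (48.93 − 1)/tan38° = 61.35.
q = γ·D_f = 18 × 2.96 = 53.28 kPa.
For the ½γBN_γ term take γ' = 18.9 − 9.81 = 9.09 kN/m³ (soil below base is submerged).
c·N_c = 18 × 61.352 = 1104.3 kPa
q·N_q = 53.28 × 48.933 = 2607.2 kPa
0.5·γ·B·N_γ = 0.5 × 9.09 × 1.1 × 56.2 = 280.97 kPa
q_ult = 1104.3 + 2607.2 + 280.97 = 3992.5 kPa.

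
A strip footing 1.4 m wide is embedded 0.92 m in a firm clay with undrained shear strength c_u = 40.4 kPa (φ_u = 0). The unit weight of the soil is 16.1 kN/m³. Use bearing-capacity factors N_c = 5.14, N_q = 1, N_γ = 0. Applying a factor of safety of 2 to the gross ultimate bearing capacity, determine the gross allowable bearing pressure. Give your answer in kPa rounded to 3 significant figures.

Overburden at base level: q = 16.1 × 0.92 = 14.812 kPa.
Cohesion term c·N_c = 40.4 × 5.14 = 207.66 kPa; surcharge term q·N_q = 14.812 × 1 = 14.812 kPa.
q_ult = 207.66 + 14.812 = 222.47 kPa.
q_all = q_ult / FS = 222.47 / 2 = 111.23 kPa.

q_all ≈ 111 kPa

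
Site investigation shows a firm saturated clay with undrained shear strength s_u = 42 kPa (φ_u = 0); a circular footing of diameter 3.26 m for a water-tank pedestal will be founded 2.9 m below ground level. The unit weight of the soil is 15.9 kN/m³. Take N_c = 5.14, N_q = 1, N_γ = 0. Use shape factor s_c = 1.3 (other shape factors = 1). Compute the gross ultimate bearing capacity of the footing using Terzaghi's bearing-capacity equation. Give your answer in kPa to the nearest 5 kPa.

Effective surcharge at the founding depth q = γ·D_f = 15.9 × 2.9 = 46.11 kPa.
q_ult = c·N_c·s_c + q·N_q
     = 42 × 5.14 × 1.3 + 46.11 × 1
     = 280.64 + 46.11 = 326.75 kPa.

q_ult ≈ 325 kPa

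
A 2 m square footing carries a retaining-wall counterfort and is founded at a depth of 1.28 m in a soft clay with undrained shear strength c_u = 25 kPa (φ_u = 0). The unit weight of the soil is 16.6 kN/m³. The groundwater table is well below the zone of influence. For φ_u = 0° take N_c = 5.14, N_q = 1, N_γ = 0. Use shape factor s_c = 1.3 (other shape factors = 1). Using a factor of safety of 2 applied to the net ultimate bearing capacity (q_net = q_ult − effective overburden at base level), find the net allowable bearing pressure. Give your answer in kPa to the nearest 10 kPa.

q = γ·D_f = 16.6 × 1.28 = 21.248 kPa.
c·N_c·s_c = 25 × 5.14 × 1.3 = 167.05 kPa
q·N_q = 21.248 × 1 = 21.248 kPa
q_ult = 167.05 + 21.248 = 188.3 kPa.
Net ultimate: q_net = 188.3 − 21.248 = 167.05 kPa.
q_all(net) = 167.05 / 2 = 83.525 kPa.

q_all(net) ≈ 80 kPa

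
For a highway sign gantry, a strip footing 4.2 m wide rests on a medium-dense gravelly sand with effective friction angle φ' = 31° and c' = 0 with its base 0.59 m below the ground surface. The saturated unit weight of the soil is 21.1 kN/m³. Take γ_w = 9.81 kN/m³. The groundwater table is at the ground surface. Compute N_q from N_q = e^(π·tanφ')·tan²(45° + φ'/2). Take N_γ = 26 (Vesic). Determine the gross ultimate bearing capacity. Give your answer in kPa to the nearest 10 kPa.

tan31° = 0.6009, so N_q = e^(π×0.6009)·tan²(60.5°) = 6.604 × 3.124 = 20.63.
With the water table at the surface the whole profile is submerged: γ' = 21.1 − 9.81 = 11.29 kN/m³, so q = γ'·D_f = 6.6611 kPa; the same γ' applies in the ½γBN_γ term.
q_ult = q·N_q + 0.5·γ·B·N_γ
     = 6.6611 × 20.631 + 0.5 × 11.29 × 4.2 × 26
     = 137.42 + 616.43 = 753.86 kPa.

q_ult ≈ 750 kPa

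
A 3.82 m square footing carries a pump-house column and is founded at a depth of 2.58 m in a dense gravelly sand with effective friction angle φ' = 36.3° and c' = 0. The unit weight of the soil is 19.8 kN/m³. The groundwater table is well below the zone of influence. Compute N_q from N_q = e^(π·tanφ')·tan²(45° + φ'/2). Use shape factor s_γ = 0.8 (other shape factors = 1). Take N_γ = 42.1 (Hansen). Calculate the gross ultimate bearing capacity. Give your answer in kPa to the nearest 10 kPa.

q_ult ≈ 3280 kPa

tan36.3° = 0.7346, so N_q = e^(π×0.7346)·tan²(63.15°) = 10.052 × 3.902 = 39.22.
Effective surcharge at the founding depth q = γ·D_f = 19.8 × 2.58 = 51.084 kPa.
q_ult = q·N_q + 0.5·γ·B·N_γ·s_γ
     = 51.084 × 39.222 + 0.5 × 19.8 × 3.82 × 42.1 × 0.8
     = 2003.6 + 1273.7 = 3277.3 kPa.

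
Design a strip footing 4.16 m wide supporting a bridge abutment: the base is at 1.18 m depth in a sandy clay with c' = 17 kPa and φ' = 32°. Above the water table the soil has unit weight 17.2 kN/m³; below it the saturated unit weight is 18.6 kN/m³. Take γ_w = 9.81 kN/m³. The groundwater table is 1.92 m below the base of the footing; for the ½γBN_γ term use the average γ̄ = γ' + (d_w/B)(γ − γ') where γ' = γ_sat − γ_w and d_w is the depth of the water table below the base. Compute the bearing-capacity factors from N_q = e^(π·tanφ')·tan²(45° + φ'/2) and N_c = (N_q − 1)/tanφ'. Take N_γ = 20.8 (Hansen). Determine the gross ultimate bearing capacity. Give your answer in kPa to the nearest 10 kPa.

q_ult ≈ 1620 kPa

tan32° = 0.6249, so N_q = e^(π×0.6249)·tan²(61°) = 7.121 × 3.255 = 23.18.
N_c = (23.18 − 1)/tan32° = 35.49.
Overburden at base level: q = 17.2 × 1.18 = 20.296 kPa.
The water table is 1.92 m below the base (< B = 4.16 m), so the ½γBN_γ term uses γ̄ = γ' + (d_w/B)(γ − γ') = 8.79 + (1.92/4.16)(17.2 − 8.79) = 12.672 kN/m³.
Cohesion term c·N_c = 17 × 35.49 = 603.33 kPa; surcharge term q·N_q = 20.296 × 23.177 = 470.4 kPa; self-weight term 0.5·γ·B·N_γ = 0.5 × 12.672 × 4.16 × 20.8 = 548.22 kPa.
q_ult = 603.33 + 470.4 + 548.22 = 1622 kPa.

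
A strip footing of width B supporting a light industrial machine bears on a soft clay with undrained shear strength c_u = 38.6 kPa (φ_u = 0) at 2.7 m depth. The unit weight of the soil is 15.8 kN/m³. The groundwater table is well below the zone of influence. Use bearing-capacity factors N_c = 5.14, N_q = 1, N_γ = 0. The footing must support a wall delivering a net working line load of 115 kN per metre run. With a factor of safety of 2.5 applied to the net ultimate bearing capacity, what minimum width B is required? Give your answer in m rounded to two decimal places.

B = 1.45 m

q = γ·D_f = 15.8 × 2.7 = 42.66 kPa.
c·N_c = 38.6 × 5.14 = 198.4 kPa
q·N_q = 42.66 × 1 = 42.66 kPa
q_ult = 198.4 + 42.66 = 241.06 kPa.
For φ = 0 the ½γBN_γ term vanishes, so q_ult is independent of B. q_net = 241.06 − 42.66 = 198.4 kPa; q_all(net) = 198.4/2.5 = 79.362 kPa.
Required width B = w / q_all(net) = 115 / 79.362 = 1.449 m.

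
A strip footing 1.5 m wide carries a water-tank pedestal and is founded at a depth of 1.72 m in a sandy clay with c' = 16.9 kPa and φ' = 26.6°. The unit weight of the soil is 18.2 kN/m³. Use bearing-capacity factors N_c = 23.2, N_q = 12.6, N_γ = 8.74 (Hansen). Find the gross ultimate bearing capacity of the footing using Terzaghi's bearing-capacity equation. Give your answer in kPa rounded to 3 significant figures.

q_ult ≈ 906 kPa

Overburden at base level: q = 18.2 × 1.72 = 31.304 kPa.
Cohesion term c·N_c = 16.9 × 23.2 = 392.08 kPa; surcharge term q·N_q = 31.304 × 12.6 = 394.43 kPa; self-weight term 0.5·γ·B·N_γ = 0.5 × 18.2 × 1.5 × 8.74 = 119.3 kPa.
q_ult = 392.08 + 394.43 + 119.3 = 905.81 kPa.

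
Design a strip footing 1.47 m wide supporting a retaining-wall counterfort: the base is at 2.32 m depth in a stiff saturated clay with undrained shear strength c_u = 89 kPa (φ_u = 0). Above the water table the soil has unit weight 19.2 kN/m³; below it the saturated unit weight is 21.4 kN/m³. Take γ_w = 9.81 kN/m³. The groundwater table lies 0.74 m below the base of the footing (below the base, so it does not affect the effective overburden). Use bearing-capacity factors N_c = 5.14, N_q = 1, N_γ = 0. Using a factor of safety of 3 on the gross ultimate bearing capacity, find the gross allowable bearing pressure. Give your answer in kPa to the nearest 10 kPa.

q_all ≈ 170 kPa

Overburden at base level: q = 19.2 × 2.32 = 44.544 kPa.
Cohesion term c·N_c = 89 × 5.14 = 457.46 kPa; surcharge term q·N_q = 44.544 × 1 = 44.544 kPa.
q_ult = 457.46 + 44.544 = 502 kPa.
q_all = 502 / 3 = 167.33 kPa.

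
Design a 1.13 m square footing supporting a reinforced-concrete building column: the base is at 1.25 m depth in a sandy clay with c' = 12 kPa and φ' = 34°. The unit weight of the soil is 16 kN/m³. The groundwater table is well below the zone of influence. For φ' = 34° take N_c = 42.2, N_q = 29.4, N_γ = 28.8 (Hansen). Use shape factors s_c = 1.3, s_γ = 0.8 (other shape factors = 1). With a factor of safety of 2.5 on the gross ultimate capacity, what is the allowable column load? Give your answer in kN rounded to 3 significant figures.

P_all ≈ 743 kN

Effective surcharge at the founding depth q = γ·D_f = 16 × 1.25 = 20 kPa.
q_ult = c·N_c·s_c + q·N_q + 0.5·γ·B·N_γ·s_γ
     = 12 × 42.2 × 1.3 + 20 × 29.4 + 0.5 × 16 × 1.13 × 28.8 × 0.8
     = 658.32 + 588 + 208.28 = 1454.6 kPa.
Gross allowable pressure q_all = 1454.6 / 2.5 = 581.84 kPa.
Footing area = 1.2769 m², so allowable column load = 581.84 × 1.2769 = 742.95 kN.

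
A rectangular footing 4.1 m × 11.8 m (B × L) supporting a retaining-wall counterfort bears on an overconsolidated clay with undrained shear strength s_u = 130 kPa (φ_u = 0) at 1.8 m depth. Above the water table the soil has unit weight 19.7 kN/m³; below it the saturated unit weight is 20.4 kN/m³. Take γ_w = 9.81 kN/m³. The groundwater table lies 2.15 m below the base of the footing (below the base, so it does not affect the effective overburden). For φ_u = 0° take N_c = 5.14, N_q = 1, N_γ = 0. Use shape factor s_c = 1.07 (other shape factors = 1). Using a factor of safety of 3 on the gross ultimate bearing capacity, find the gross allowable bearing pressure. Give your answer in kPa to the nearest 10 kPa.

q_all ≈ 250 kPa

Overburden at base level: q = 19.7 × 1.8 = 35.46 kPa.
Cohesion term c·N_c·s_c = 130 × 5.14 × 1.07 = 714.97 kPa; surcharge term q·N_q = 35.46 × 1 = 35.46 kPa.
q_ult = 714.97 + 35.46 = 750.43 kPa.
q_all = 750.43 / 3 = 250.14 kPa.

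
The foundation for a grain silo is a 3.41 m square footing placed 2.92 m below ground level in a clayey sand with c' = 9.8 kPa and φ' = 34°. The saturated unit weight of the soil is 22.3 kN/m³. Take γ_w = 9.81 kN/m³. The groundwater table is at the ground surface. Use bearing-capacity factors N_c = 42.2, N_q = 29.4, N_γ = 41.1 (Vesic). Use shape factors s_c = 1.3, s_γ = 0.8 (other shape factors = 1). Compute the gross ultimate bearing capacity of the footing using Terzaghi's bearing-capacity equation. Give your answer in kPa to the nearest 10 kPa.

q_ult ≈ 2310 kPa

Water table at ground surface, so effective unit weight γ' = 22.3 − 9.81 = 12.49 kN/m³ is used throughout; overburden q = 12.49 × 2.92 = 36.471 kPa; the same γ' applies in the ½γBN_γ term.
Cohesion term c·N_c·s_c = 9.8 × 42.2 × 1.3 = 537.63 kPa; surcharge term q·N_q = 36.471 × 29.4 = 1072.2 kPa; self-weight term 0.5·γ·B·N_γ·s_γ = 0.5 × 12.49 × 3.41 × 41.1 × 0.8 = 700.19 kPa.
q_ult = 537.63 + 1072.2 + 700.19 = 2310.1 kPa.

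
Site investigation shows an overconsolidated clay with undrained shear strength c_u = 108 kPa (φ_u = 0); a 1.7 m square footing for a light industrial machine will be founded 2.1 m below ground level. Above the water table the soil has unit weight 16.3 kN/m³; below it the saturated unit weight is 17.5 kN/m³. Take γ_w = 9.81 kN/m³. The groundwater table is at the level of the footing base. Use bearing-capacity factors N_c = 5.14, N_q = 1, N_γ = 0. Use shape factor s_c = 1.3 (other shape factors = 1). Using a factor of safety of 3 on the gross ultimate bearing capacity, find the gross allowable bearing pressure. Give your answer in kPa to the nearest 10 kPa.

q_all ≈ 250 kPa

q = γ·D_f = 16.3 × 2.1 = 34.23 kPa.
c·N_c·s_c = 108 × 5.14 × 1.3 = 721.66 kPa
q·N_q = 34.23 × 1 = 34.23 kPa
q_ult = 721.66 + 34.23 = 755.89 kPa.
q_all = 755.89 / 3 = 251.96 kPa.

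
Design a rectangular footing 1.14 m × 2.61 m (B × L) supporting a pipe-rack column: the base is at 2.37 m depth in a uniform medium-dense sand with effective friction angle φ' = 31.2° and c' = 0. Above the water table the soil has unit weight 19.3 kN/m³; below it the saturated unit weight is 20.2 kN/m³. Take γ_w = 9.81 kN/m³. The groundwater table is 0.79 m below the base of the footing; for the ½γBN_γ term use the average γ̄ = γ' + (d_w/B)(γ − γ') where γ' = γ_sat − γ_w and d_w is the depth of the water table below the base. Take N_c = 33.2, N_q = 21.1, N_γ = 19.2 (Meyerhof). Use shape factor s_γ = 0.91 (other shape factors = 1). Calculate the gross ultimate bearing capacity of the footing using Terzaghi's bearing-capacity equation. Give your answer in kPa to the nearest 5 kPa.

Overburden at base level: q = 19.3 × 2.37 = 45.741 kPa.
The water table is 0.79 m below the base (< B = 1.14 m), so the ½γBN_γ term uses γ̄ = γ' + (d_w/B)(γ − γ') = 10.39 + (0.79/1.14)(19.3 − 10.39) = 16.564 kN/m³.
Surcharge term q·N_q = 45.741 × 21.1 = 965.14 kPa; self-weight term 0.5·γ·B·N_γ·s_γ = 0.5 × 16.564 × 1.14 × 19.2 × 0.91 = 164.97 kPa.
q_ult = 965.14 + 164.97 = 1130.1 kPa.

q_ult ≈ 1130 kPa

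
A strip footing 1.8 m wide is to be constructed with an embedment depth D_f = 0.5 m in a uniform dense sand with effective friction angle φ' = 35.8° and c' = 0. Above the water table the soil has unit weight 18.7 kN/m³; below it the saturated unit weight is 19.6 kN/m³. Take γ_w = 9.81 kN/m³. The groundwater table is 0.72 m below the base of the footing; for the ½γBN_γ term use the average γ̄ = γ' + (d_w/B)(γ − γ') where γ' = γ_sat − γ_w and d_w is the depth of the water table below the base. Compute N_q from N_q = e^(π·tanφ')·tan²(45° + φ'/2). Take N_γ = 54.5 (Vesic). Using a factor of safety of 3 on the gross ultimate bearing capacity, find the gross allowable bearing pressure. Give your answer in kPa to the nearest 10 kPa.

N_q = e^(π·tan35.8°)·tan²(62.9°) = 36.81.
q = γ·D_f = 18.7 × 0.5 = 9.35 kPa.
γ' = 9.79 kN/m³; averaging over the depth B below the base, γ̄ = γ' + (d_w/B)(γ − γ') = 13.354 kN/m³.
q·N_q = 9.35 × 36.808 = 344.16 kPa
0.5·γ·B·N_γ = 0.5 × 13.354 × 1.8 × 54.5 = 655.01 kPa
q_ult = 344.16 + 655.01 = 999.17 kPa.
q_all = 999.17 / 3 = 333.06 kPa.

q_all ≈ 330 kPa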